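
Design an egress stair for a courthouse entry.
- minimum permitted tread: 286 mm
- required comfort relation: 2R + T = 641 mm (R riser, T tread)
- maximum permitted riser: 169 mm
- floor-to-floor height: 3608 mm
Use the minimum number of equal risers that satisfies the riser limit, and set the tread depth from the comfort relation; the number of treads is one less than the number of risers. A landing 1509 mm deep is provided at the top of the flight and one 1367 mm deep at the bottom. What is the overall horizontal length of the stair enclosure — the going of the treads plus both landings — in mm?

9449 mm

At most 169 each: 3608/169 = 21.35, giving 22 risers.
R = 3608 ÷ 22 = 164 mm.
Tread T = 641 − 2 × 164 = 313 mm (≥ 286 mm).
Treads = 22 − 1 = 21; going = 21 × 313 = 6573 mm.
Enclosure = 6573 + 1509 + 1367 = 9449 mm.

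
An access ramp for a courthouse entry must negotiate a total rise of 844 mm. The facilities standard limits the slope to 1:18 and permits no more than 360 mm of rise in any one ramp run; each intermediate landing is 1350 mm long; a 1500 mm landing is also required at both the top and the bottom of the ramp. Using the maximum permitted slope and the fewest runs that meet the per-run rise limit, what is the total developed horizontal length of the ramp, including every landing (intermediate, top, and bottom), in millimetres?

At most 360 each: 844/360 = 2.34, giving 3 ramp runs. That means 2 intermediate landings.
Horizontal run for 844 mm of rise at 1:18 is 844 × 18 = 15192 mm.
Intermediate landings: 2 × 1350 = 2700 mm.
Top and bottom landings: 2 × 1500 = 3000 mm.
Total = 15192 + 2700 + 3000 = 20892 mm.

20892 mm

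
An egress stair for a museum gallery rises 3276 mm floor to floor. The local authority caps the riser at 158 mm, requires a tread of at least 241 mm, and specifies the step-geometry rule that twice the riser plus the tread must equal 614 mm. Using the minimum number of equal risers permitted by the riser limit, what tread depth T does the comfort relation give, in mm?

302 mm

⌈3276/158⌉ = 21 risers.
R = 3276 ÷ 21 = 156 mm.
From 2R + T = 614: T = 614 − 312 = 302 mm.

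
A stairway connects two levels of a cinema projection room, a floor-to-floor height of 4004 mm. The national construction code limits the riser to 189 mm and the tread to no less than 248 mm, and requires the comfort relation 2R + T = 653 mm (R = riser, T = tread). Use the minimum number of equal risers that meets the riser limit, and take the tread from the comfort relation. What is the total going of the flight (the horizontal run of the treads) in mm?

6069 mm

4004 / 189 = 21.185 → round up to 22 risers.
Riser R = 4004 / 22 = 182 mm, within the 189 mm limit.
Tread T = 653 − 2 × 182 = 289 mm (≥ 248 mm).
Going = (22 − 1) × 289 = 6069 mm.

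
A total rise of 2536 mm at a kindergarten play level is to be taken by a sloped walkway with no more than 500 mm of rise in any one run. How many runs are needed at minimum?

6 runs

2536 / 500 = 5.072 → round up to 6 ramp runs.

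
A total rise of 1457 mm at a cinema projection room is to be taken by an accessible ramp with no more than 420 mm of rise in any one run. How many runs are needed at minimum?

1457 / 420 = 3.469 → round up to 4 ramp runs.

4 runs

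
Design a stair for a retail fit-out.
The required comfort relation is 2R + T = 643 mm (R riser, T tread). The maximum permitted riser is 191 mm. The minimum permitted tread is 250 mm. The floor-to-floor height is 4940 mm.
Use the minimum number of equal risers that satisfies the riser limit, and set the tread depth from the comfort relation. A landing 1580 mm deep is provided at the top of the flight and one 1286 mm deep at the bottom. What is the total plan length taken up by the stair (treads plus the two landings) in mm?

At most 191 each: 4940/191 = 25.86, giving 26 risers.
Riser R = 4940 / 26 = 190 mm, within the 191 mm limit.
T = 643 − 2·190 = 263 mm, which satisfies the 250 mm minimum.
Treads = 26 − 1 = 25; going = 25 × 263 = 6575 mm.
Enclosure = 6575 + 1580 + 1286 = 9441 mm.

9441 mm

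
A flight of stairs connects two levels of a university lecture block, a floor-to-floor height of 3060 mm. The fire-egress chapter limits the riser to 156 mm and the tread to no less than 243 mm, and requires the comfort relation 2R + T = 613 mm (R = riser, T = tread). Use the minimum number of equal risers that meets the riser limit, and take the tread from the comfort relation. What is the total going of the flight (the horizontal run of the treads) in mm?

3060 / 156 = 19.62, so 20 risers are needed.
Each riser is 3060/20 = 153 mm (≤ 156 mm).
From 2R + T = 613: T = 613 − 306 = 307 mm.
20 risers give 19 treads; going = 19 × 307 = 5833 mm.

5833 mm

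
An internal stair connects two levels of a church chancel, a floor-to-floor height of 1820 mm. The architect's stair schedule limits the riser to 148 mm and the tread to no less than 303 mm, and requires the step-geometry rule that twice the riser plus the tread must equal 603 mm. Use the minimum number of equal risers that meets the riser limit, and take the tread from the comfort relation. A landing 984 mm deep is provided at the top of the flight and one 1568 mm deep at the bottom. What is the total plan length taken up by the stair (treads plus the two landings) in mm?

6428 mm

At most 148 each: 1820/148 = 12.30, giving 13 risers.
R = 1820 ÷ 13 = 140 mm.
T = 603 − 2·140 = 323 mm, which satisfies the 303 mm minimum.
13 risers give 12 treads; going = 12 × 323 = 3876 mm.
Enclosure = 3876 + 984 + 1568 = 6428 mm.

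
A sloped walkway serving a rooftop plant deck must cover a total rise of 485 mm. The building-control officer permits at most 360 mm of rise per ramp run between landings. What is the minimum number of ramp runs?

485 / 360 = 1.347 → round up to 2 ramp runs.

2 runs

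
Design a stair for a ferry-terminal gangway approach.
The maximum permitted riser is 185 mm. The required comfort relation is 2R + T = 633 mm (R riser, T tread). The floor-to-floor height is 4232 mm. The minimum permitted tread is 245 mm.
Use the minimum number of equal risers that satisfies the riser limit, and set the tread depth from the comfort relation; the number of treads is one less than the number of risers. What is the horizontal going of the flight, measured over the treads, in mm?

5830 mm

At most 185 each: 4232/185 = 22.88, giving 23 risers.
Each riser is 4232/23 = 184 mm (≤ 185 mm).
T = 633 − 2·184 = 265 mm, which satisfies the 245 mm minimum.
23 risers give 22 treads; going = 22 × 265 = 5830 mm.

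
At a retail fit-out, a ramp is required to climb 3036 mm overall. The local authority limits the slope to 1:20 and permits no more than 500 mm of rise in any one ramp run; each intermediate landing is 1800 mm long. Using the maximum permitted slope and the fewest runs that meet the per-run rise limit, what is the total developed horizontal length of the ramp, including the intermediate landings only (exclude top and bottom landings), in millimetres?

71520 mm

3036 / 500 = 6.072 → round up to 7 ramp runs. That means 6 intermediate landings.
Ramp run (horizontal) at 1:20: 3036 × 20 = 60720 mm.
6 intermediate landings contribute 6 × 1800 = 10800 mm.
Developed length = 60720 + 10800 = 71520 mm.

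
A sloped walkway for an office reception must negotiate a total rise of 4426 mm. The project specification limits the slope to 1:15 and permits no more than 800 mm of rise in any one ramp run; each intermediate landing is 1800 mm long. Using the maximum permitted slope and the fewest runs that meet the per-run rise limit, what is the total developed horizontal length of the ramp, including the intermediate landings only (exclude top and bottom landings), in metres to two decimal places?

75.39 m

4426 / 800 = 5.532 → round up to 6 ramp runs. That means 5 intermediate landings.
Horizontal run for 4426 mm of rise at 1:15 is 4426 × 15 = 66390 mm.
Intermediate landings: 5 × 1800 = 9000 mm.
Total developed length = 66390 + 9000 = 75390 mm.
= 75.39 m.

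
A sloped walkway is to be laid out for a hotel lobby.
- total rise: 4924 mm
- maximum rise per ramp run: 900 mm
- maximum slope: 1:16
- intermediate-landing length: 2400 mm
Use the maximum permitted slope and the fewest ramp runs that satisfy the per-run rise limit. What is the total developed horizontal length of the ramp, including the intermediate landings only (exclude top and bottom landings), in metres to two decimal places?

4924 / 900 = 5.47, so 6 ramp runs are needed. That means 5 intermediate landings.
Ramp run (horizontal) at 1:16: 4924 × 16 = 78784 mm.
5 intermediate landings contribute 5 × 2400 = 12000 mm.
Total developed length = 78784 + 12000 = 90784 mm.
= 90.78 m.

90.78 m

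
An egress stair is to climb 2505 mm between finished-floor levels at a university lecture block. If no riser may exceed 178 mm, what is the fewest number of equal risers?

2505 / 178 = 14.07, so 15 risers are needed.

15 risers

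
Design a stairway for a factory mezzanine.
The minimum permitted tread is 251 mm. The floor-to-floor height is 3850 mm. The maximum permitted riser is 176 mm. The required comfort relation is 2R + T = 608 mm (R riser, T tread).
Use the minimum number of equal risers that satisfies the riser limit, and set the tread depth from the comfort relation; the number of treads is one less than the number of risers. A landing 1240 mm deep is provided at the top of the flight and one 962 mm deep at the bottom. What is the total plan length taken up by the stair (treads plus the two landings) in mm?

7620 mm

3850 / 176 = 21.875 → round up to 22 risers.
Riser R = 3850 / 22 = 175 mm, within the 176 mm limit.
From 2R + T = 608: T = 608 − 350 = 258 mm.
22 risers give 21 treads; going = 21 × 258 = 5418 mm.
Add landings: 5418 + 1240 + 962 = 7620 mm.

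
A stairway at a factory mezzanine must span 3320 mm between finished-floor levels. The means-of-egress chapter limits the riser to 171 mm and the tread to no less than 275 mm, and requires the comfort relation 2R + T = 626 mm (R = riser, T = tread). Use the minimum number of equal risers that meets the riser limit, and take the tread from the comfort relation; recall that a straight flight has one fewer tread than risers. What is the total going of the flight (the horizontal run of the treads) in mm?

⌈3320/171⌉ = 20 risers.
Riser R = 3320 / 20 = 166 mm, within the 171 mm limit.
From 2R + T = 626: T = 626 − 332 = 294 mm.
Treads = 20 − 1 = 19; going = 19 × 294 = 5586 mm.

5586 mm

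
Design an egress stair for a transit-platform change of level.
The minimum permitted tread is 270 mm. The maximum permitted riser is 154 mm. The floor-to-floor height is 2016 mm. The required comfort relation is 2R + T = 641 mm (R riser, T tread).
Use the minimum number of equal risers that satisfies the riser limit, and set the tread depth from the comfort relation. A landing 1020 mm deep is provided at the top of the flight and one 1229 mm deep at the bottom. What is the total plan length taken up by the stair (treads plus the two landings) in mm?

2016 / 154 = 13.09, so 14 risers are needed.
Riser R = 2016 / 14 = 144 mm, within the 154 mm limit.
Tread T = 641 − 2 × 144 = 353 mm (≥ 270 mm).
Going = (14 − 1) × 353 = 4589 mm.
Add landings: 4589 + 1020 + 1229 = 6838 mm.

6838 mm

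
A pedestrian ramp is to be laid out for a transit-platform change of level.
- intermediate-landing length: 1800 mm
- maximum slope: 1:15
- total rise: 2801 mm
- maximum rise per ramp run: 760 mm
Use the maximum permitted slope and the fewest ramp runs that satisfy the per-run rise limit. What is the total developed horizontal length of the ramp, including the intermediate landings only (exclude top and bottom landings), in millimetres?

47415 mm

⌈2801/760⌉ = 4 ramp runs. That means 3 intermediate landings.
Ramp run (horizontal) at 1:15: 2801 × 15 = 42015 mm.
Intermediate landings: 3 × 1800 = 5400 mm.
Developed length = 42015 + 5400 = 47415 mm.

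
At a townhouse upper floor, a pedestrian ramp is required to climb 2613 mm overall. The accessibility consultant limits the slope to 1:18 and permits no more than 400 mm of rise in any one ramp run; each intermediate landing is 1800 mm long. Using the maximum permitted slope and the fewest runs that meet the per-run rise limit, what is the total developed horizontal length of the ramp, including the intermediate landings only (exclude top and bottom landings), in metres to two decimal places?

2613 / 400 = 6.532 → round up to 7 ramp runs. That means 6 intermediate landings.
Horizontal run for 2613 mm of rise at 1:18 is 2613 × 18 = 47034 mm.
6 intermediate landings contribute 6 × 1800 = 10800 mm.
Total developed length = 47034 + 10800 = 57834 mm.
= 57.83 m.

57.83 m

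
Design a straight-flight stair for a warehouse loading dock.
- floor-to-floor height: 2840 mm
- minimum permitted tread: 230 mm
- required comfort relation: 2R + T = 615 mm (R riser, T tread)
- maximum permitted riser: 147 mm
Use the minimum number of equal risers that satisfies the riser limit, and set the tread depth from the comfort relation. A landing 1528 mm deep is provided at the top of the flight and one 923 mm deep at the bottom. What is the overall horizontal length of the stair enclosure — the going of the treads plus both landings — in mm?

8740 mm

2840 / 147 = 19.320 → round up to 20 risers.
Each riser is 2840/20 = 142 mm (≤ 147 mm).
T = 615 − 2·142 = 331 mm, which satisfies the 230 mm minimum.
Treads = 20 − 1 = 19; going = 19 × 331 = 6289 mm.
Add landings: 6289 + 1528 + 923 = 8740 mm.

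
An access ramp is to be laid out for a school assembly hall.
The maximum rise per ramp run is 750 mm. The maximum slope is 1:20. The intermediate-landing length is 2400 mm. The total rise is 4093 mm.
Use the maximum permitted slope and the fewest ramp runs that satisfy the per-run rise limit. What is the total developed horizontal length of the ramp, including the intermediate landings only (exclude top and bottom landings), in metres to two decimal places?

93.86 m

At most 750 each: 4093/750 = 5.46, giving 6 ramp runs. That means 5 intermediate landings.
Horizontal run for 4093 mm of rise at 1:20 is 4093 × 20 = 81860 mm.
5 intermediate landings contribute 5 × 2400 = 12000 mm.
Developed length = 81860 + 12000 = 93860 mm.
= 93.86 m.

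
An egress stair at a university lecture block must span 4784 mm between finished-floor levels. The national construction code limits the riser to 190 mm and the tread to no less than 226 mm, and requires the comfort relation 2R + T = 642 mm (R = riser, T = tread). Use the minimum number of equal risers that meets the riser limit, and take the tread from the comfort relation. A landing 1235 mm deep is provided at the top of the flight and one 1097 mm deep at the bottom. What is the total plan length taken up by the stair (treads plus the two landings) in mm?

9182 mm

At most 190 each: 4784/190 = 25.18, giving 26 risers.
R = 4784 ÷ 26 = 184 mm.
Tread T = 642 − 2 × 184 = 274 mm (≥ 226 mm).
Going = (26 − 1) × 274 = 6850 mm.
Add landings: 6850 + 1235 + 1097 = 9182 mm.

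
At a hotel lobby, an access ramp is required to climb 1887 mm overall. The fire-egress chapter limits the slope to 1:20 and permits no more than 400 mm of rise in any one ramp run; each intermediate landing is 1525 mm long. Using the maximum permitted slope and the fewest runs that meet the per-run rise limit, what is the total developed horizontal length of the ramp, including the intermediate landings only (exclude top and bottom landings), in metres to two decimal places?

At most 400 each: 1887/400 = 4.72, giving 5 ramp runs. That means 4 intermediate landings.
Ramp run (horizontal) at 1:20: 1887 × 20 = 37740 mm.
4 intermediate landings contribute 4 × 1525 = 6100 mm.
Total developed length = 37740 + 6100 = 43840 mm.
= 43.84 m.

43.84 m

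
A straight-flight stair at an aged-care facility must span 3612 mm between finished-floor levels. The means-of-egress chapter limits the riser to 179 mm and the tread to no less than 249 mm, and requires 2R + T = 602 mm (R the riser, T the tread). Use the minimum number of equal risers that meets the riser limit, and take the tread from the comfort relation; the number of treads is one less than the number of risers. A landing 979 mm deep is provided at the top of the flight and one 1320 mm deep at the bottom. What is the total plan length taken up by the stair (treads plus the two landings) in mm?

7459 mm

⌈3612/179⌉ = 21 risers.
R = 3612 ÷ 21 = 172 mm.
From 2R + T = 602: T = 602 − 344 = 258 mm.
Going = (21 − 1) × 258 = 5160 mm.
Enclosure = 5160 + 979 + 1320 = 7459 mm.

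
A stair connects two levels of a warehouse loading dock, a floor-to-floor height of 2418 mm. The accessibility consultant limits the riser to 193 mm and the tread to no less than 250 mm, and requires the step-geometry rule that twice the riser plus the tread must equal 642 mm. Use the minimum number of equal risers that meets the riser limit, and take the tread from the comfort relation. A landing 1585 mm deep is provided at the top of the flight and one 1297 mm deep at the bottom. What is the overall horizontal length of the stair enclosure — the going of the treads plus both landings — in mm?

6122 mm

2418 / 193 = 12.53, so 13 risers are needed.
Riser R = 2418 / 13 = 186 mm, within the 193 mm limit.
From 2R + T = 642: T = 642 − 372 = 270 mm.
13 risers give 12 treads; going = 12 × 270 = 3240 mm.
Add landings: 3240 + 1585 + 1297 = 6122 mm.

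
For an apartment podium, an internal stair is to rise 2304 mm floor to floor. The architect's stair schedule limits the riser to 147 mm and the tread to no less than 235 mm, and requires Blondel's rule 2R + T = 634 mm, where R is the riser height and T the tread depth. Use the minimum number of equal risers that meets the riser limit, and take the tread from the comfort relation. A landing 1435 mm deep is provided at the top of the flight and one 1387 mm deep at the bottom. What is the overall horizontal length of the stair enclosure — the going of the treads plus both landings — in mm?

8012 mm

At most 147 each: 2304/147 = 15.67, giving 16 risers.
Riser R = 2304 / 16 = 144 mm, within the 147 mm limit.
From 2R + T = 634: T = 634 − 288 = 346 mm.
16 risers give 15 treads; going = 15 × 346 = 5190 mm.
Enclosure = 5190 + 1435 + 1387 = 8012 mm.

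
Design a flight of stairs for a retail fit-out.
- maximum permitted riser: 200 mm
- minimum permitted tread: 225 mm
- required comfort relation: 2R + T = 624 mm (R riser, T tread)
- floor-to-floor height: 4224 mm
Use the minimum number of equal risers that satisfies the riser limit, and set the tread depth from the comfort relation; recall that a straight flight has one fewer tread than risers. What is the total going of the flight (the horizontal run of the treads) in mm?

5040 mm

⌈4224/200⌉ = 22 risers.
Riser R = 4224 / 22 = 192 mm, within the 200 mm limit.
From 2R + T = 624: T = 624 − 384 = 240 mm.
Treads = 22 − 1 = 21; going = 21 × 240 = 5040 mm.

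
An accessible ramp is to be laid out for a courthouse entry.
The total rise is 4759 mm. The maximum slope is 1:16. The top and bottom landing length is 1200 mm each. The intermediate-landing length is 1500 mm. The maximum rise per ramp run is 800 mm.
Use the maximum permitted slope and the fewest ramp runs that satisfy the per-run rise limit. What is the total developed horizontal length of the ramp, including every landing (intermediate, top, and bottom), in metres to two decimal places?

At most 800 each: 4759/800 = 5.95, giving 6 ramp runs. That means 5 intermediate landings.
Horizontal run for 4759 mm of rise at 1:16 is 4759 × 16 = 76144 mm.
5 intermediate landings contribute 5 × 1500 = 7500 mm.
Top and bottom landings: 2 × 1200 = 2400 mm.
Total = 76144 + 7500 + 2400 = 86044 mm.
= 86.04 m.

86.04 m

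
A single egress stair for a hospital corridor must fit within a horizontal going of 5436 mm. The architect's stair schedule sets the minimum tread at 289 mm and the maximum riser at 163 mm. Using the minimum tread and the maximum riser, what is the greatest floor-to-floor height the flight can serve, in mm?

3097 mm

Treads that fit: ⌊5436 / 289⌋ = 18.
Risers = treads + 1 = 19.
Maximum height = 19 × 163 = 3097 mm.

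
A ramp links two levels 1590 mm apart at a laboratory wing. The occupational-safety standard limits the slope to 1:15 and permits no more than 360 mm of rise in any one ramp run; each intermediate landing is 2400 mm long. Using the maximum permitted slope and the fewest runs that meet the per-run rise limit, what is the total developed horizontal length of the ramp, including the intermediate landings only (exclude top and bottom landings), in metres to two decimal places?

33.45 m

⌈1590/360⌉ = 5 ramp runs. That means 4 intermediate landings.
Ramp run (horizontal) at 1:15: 1590 × 15 = 23850 mm.
4 intermediate landings contribute 4 × 2400 = 9600 mm.
Total developed length = 23850 + 9600 = 33450 mm.
= 33.45 m.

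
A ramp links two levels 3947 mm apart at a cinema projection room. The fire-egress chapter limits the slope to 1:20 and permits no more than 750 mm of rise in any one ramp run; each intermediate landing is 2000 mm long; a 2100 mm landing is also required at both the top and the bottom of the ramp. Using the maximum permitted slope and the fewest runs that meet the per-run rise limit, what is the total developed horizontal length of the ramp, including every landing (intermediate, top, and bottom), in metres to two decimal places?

3947 / 750 = 5.263 → round up to 6 ramp runs. That means 5 intermediate landings.
Horizontal run for 3947 mm of rise at 1:20 is 3947 × 20 = 78940 mm.
5 intermediate landings contribute 5 × 2000 = 10000 mm.
Top and bottom landings: 2 × 2100 = 4200 mm.
Total = 78940 + 10000 + 4200 = 93140 mm.
= 93.14 m.

93.14 m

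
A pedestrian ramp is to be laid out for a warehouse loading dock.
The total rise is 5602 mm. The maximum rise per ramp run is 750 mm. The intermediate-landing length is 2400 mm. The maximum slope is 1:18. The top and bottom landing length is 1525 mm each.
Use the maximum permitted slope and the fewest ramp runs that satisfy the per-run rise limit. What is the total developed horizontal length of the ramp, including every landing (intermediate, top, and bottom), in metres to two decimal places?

120.69 m

At most 750 each: 5602/750 = 7.47, giving 8 ramp runs. That means 7 intermediate landings.
Horizontal run for 5602 mm of rise at 1:18 is 5602 × 18 = 100836 mm.
Intermediate landings: 7 × 2400 = 16800 mm.
Top and bottom landings: 2 × 1525 = 3050 mm.
Total = 100836 + 16800 + 3050 = 120686 mm.
= 120.69 m.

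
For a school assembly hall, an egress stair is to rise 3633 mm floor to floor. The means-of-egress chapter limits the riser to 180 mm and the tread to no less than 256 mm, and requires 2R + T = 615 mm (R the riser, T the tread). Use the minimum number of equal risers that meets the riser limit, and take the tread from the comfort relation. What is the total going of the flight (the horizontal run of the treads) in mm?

3633 / 180 = 20.18, so 21 risers are needed.
Each riser is 3633/21 = 173 mm (≤ 180 mm).
Tread T = 615 − 2 × 173 = 269 mm (≥ 256 mm).
Going = (21 − 1) × 269 = 5380 mm.

5380 mm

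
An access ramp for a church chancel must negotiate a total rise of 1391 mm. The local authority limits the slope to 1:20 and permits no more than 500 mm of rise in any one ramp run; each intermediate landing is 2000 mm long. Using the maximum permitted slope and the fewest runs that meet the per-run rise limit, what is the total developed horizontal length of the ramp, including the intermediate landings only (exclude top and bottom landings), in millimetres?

31820 mm

1391 / 500 = 2.78, so 3 ramp runs are needed. That means 2 intermediate landings.
Ramp run (horizontal) at 1:20: 1391 × 20 = 27820 mm.
2 intermediate landings contribute 2 × 2000 = 4000 mm.
Developed length = 27820 + 4000 = 31820 mm.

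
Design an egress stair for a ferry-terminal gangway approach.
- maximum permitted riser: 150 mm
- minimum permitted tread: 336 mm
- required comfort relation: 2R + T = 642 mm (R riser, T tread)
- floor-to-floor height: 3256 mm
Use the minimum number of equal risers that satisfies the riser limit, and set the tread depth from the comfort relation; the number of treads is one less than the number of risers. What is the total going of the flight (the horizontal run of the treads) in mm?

3256 / 150 = 21.707 → round up to 22 risers.
Each riser is 3256/22 = 148 mm (≤ 150 mm).
Tread T = 642 − 2 × 148 = 346 mm (≥ 336 mm).
Going = (22 − 1) × 346 = 7266 mm.

7266 mm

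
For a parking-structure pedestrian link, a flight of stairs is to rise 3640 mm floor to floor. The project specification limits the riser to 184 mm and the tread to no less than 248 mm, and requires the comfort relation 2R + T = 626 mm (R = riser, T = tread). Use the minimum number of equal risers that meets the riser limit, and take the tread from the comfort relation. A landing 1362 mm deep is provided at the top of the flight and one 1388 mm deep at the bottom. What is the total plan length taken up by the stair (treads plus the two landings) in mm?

3640 / 184 = 19.783 → round up to 20 risers.
Each riser is 3640/20 = 182 mm (≤ 184 mm).
T = 626 − 2·182 = 262 mm, which satisfies the 248 mm minimum.
Going = (20 − 1) × 262 = 4978 mm.
Add landings: 4978 + 1362 + 1388 = 7728 mm.

7728 mm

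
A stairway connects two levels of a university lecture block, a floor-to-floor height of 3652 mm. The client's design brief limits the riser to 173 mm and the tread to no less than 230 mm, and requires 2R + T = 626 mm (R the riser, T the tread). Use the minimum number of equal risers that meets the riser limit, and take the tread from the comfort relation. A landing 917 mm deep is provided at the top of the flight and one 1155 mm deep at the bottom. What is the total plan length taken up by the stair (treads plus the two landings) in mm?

8246 mm

3652 / 173 = 21.110 → round up to 22 risers.
Each riser is 3652/22 = 166 mm (≤ 173 mm).
Tread T = 626 − 2 × 166 = 294 mm (≥ 230 mm).
Going = (22 − 1) × 294 = 6174 mm.
Enclosure = 6174 + 917 + 1155 = 8246 mm.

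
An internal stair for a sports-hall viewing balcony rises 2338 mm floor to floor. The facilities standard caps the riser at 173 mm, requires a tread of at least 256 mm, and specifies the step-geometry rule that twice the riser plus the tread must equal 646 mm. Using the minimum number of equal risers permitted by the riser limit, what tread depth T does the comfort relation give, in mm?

312 mm

At most 173 each: 2338/173 = 13.51, giving 14 risers.
R = 2338 ÷ 14 = 167 mm.
T = 646 − 2·167 = 312 mm, which satisfies the 256 mm minimum.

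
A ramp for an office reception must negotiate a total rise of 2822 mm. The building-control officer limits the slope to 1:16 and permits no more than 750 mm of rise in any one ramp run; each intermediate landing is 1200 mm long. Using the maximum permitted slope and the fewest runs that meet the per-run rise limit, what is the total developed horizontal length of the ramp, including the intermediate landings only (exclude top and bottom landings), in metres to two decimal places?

48.75 m

2822 / 750 = 3.76, so 4 ramp runs are needed. That means 3 intermediate landings.
Ramp run (horizontal) at 1:16: 2822 × 16 = 45152 mm.
3 intermediate landings contribute 3 × 1200 = 3600 mm.
Total developed length = 45152 + 3600 = 48752 mm.
= 48.75 m.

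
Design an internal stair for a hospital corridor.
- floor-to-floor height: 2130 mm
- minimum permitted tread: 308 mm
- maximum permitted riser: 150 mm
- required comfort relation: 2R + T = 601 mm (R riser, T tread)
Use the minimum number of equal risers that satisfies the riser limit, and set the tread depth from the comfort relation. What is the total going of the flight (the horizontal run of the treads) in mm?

4438 mm

At most 150 each: 2130/150 = 14.20, giving 15 risers.
Each riser is 2130/15 = 142 mm (≤ 150 mm).
T = 601 − 2·142 = 317 mm, which satisfies the 308 mm minimum.
15 risers give 14 treads; going = 14 × 317 = 4438 mm.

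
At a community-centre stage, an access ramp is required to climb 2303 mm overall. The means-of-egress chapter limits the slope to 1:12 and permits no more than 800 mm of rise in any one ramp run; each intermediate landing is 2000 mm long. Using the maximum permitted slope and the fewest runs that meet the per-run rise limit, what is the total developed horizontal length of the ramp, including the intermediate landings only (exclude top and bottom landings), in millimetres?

⌈2303/800⌉ = 3 ramp runs. That means 2 intermediate landings.
Horizontal run for 2303 mm of rise at 1:12 is 2303 × 12 = 27636 mm.
Intermediate landings: 2 × 2000 = 4000 mm.
Developed length = 27636 + 4000 = 31636 mm.

31636 mm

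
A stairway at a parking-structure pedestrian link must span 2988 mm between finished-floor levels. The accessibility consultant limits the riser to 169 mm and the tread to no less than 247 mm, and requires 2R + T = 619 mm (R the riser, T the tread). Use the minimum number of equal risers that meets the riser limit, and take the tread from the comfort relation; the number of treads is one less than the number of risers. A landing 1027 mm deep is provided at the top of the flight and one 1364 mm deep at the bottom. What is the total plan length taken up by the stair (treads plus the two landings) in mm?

2988 / 169 = 17.68, so 18 risers are needed.
Each riser is 2988/18 = 166 mm (≤ 169 mm).
T = 619 − 2·166 = 287 mm, which satisfies the 247 mm minimum.
Going = (18 − 1) × 287 = 4879 mm.
Enclosure = 4879 + 1027 + 1364 = 7270 mm.

7270 mm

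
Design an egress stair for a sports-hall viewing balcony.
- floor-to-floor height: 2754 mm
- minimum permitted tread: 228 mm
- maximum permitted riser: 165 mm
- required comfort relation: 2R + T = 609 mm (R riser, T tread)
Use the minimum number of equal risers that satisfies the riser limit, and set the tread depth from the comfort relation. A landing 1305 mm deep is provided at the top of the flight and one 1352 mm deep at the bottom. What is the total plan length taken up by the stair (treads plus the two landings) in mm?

2754 / 165 = 16.691 → round up to 17 risers.
Each riser is 2754/17 = 162 mm (≤ 165 mm).
T = 609 − 2·162 = 285 mm, which satisfies the 228 mm minimum.
17 risers give 16 treads; going = 16 × 285 = 4560 mm.
Add landings: 4560 + 1305 + 1352 = 7217 mm.

7217 mm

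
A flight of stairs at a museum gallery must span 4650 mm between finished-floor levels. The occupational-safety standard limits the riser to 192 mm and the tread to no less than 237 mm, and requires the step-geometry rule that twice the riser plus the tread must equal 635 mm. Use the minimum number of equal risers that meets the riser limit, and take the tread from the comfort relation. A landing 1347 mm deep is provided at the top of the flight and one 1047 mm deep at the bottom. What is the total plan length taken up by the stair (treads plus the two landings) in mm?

4650 / 192 = 24.22, so 25 risers are needed.
R = 4650 ÷ 25 = 186 mm.
T = 635 − 2·186 = 263 mm, which satisfies the 237 mm minimum.
Treads = 25 − 1 = 24; going = 24 × 263 = 6312 mm.
Add landings: 6312 + 1347 + 1047 = 8706 mm.

8706 mm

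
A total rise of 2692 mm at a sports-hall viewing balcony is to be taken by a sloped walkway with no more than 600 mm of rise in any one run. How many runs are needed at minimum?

5 runs

2692 / 600 = 4.49, so 5 ramp runs are needed.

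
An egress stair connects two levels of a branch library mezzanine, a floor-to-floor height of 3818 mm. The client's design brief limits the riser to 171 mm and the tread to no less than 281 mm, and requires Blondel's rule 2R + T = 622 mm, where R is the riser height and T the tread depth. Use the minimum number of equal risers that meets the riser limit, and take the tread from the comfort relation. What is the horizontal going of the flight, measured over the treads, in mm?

3818 / 171 = 22.33, so 23 risers are needed.
Each riser is 3818/23 = 166 mm (≤ 171 mm).
T = 622 − 2·166 = 290 mm, which satisfies the 281 mm minimum.
Treads = 23 − 1 = 22; going = 22 × 290 = 6380 mm.

6380 mm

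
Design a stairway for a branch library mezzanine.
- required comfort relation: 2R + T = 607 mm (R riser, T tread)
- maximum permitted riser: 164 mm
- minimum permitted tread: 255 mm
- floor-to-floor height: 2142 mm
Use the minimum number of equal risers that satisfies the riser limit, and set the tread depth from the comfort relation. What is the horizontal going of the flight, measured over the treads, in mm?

3913 mm

2142 / 164 = 13.06, so 14 risers are needed.
R = 2142 ÷ 14 = 153 mm.
T = 607 − 2·153 = 301 mm, which satisfies the 255 mm minimum.
14 risers give 13 treads; going = 13 × 301 = 3913 mm.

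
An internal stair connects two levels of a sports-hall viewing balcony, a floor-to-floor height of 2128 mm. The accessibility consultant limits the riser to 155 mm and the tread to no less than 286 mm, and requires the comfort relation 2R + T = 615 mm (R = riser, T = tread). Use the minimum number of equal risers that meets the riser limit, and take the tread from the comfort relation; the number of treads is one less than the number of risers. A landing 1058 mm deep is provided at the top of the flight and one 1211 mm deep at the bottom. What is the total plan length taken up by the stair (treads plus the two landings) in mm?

6312 mm

2128 / 155 = 13.73, so 14 risers are needed.
Riser R = 2128 / 14 = 152 mm, within the 155 mm limit.
T = 615 − 2·152 = 311 mm, which satisfies the 286 mm minimum.
Going = (14 − 1) × 311 = 4043 mm.
Enclosure = 4043 + 1058 + 1211 = 6312 mm.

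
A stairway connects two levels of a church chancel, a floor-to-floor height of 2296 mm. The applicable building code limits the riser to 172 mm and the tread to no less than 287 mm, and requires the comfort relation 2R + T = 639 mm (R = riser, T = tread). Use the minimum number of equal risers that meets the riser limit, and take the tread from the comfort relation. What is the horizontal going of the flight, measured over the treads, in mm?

4043 mm

2296 / 172 = 13.35, so 14 risers are needed.
Each riser is 2296/14 = 164 mm (≤ 172 mm).
From 2R + T = 639: T = 639 − 328 = 311 mm.
Treads = 14 − 1 = 13; going = 13 × 311 = 4043 mm.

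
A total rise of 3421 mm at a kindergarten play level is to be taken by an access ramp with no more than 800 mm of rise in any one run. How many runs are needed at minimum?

⌈3421/800⌉ = 5 ramp runs.

5 runs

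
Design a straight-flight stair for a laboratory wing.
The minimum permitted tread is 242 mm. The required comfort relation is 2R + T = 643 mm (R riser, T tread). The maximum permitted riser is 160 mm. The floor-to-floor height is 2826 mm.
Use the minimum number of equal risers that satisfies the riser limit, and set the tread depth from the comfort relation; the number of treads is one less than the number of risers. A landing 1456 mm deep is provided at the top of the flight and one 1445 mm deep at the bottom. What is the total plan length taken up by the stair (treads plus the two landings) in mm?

2826 / 160 = 17.663 → round up to 18 risers.
Each riser is 2826/18 = 157 mm (≤ 160 mm).
From 2R + T = 643: T = 643 − 314 = 329 mm.
Going = (18 − 1) × 329 = 5593 mm.
Add landings: 5593 + 1456 + 1445 = 8494 mm.

8494 mm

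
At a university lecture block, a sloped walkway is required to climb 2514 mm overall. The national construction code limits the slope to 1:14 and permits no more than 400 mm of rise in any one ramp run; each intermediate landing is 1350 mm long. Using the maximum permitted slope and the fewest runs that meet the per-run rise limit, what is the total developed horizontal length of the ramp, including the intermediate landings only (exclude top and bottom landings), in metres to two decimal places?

43.30 m

2514 / 400 = 6.29, so 7 ramp runs are needed. That means 6 intermediate landings.
Horizontal run for 2514 mm of rise at 1:14 is 2514 × 14 = 35196 mm.
6 intermediate landings contribute 6 × 1350 = 8100 mm.
Total developed length = 35196 + 8100 = 43296 mm.
= 43.30 m.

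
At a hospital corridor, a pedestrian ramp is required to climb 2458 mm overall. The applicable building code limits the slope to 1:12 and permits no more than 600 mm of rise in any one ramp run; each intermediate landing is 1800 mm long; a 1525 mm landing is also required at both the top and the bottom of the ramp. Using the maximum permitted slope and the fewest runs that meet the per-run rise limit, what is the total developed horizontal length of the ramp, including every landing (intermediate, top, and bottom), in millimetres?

At most 600 each: 2458/600 = 4.10, giving 5 ramp runs. That means 4 intermediate landings.
Ramp run (horizontal) at 1:12: 2458 × 12 = 29496 mm.
4 intermediate landings contribute 4 × 1800 = 7200 mm.
Top and bottom landings: 2 × 1525 = 3050 mm.
Total = 29496 + 7200 + 3050 = 39746 mm.

39746 mm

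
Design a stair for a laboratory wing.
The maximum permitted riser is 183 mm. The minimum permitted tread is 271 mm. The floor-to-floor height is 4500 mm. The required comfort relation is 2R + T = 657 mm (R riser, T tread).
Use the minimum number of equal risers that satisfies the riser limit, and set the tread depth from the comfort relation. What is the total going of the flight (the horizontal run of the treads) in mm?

7128 mm

⌈4500/183⌉ = 25 risers.
Each riser is 4500/25 = 180 mm (≤ 183 mm).
T = 657 − 2·180 = 297 mm, which satisfies the 271 mm minimum.
Treads = 25 − 1 = 24; going = 24 × 297 = 7128 mm.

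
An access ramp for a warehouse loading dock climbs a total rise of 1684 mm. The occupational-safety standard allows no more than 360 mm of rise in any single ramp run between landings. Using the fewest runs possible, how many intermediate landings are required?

4 intermediate landings

1684 / 360 = 4.678 → round up to 5 ramp runs.
5 runs are separated by 4 intermediate landings.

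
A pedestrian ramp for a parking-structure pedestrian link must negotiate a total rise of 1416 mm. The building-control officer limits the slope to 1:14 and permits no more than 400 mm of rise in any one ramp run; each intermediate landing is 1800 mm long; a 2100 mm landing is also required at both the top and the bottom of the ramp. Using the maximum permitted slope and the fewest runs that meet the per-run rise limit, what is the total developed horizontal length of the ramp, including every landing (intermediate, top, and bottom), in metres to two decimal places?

1416 / 400 = 3.54, so 4 ramp runs are needed. That means 3 intermediate landings.
Horizontal run for 1416 mm of rise at 1:14 is 1416 × 14 = 19824 mm.
Intermediate landings: 3 × 1800 = 5400 mm.
Top and bottom landings: 2 × 2100 = 4200 mm.
Total = 19824 + 5400 + 4200 = 29424 mm.
= 29.42 m.

29.42 m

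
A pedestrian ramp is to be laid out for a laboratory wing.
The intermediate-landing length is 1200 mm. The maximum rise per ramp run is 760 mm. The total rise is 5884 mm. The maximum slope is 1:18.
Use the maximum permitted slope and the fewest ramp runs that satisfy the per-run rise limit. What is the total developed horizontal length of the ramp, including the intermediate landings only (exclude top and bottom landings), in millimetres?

At most 760 each: 5884/760 = 7.74, giving 8 ramp runs. That means 7 intermediate landings.
Ramp run (horizontal) at 1:18: 5884 × 18 = 105912 mm.
Intermediate landings: 7 × 1200 = 8400 mm.
Developed length = 105912 + 8400 = 114312 mm.

114312 mm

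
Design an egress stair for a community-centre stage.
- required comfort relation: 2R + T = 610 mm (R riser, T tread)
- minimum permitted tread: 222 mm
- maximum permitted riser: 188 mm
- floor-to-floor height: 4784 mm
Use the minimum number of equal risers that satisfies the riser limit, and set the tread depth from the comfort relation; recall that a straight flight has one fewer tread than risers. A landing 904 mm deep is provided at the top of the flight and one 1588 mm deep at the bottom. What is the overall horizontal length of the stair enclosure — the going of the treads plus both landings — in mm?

8542 mm

4784 / 188 = 25.45, so 26 risers are needed.
R = 4784 ÷ 26 = 184 mm.
Tread T = 610 − 2 × 184 = 242 mm (≥ 222 mm).
Going = (26 − 1) × 242 = 6050 mm.
Enclosure = 6050 + 904 + 1588 = 8542 mm.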